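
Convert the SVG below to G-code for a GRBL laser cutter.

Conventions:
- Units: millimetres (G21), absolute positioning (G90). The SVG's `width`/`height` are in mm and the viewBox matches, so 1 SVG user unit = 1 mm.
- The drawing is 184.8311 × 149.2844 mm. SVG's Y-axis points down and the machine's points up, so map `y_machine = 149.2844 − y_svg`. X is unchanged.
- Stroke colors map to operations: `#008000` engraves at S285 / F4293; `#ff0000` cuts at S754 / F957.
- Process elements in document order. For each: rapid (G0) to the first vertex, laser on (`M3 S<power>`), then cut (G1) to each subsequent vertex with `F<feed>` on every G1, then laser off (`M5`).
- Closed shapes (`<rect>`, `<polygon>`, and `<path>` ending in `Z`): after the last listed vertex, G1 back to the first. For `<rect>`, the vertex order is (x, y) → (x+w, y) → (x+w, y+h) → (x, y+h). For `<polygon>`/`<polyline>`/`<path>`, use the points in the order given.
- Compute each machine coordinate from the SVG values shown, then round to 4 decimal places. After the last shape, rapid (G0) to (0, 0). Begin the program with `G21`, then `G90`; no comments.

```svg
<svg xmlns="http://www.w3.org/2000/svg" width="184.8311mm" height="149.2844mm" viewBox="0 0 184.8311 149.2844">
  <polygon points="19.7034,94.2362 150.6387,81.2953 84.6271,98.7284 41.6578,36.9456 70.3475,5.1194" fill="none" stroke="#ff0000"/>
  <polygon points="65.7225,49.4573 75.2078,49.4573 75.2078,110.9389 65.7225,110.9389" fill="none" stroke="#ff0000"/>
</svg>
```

G21
G90
G0 X19.7034 Y55.0482
M3 S754
G1 X150.6387 Y67.9891 F957
G1 X84.6271 Y50.5560 F957
G1 X41.6578 Y112.3388 F957
G1 X70.3475 Y144.1650 F957
G1 X19.7034 Y55.0482 F957
M5
G0 X65.7225 Y99.8271
M3 S754
G1 X75.2078 Y99.8271 F957
G1 X75.2078 Y38.3455 F957
G1 X65.7225 Y38.3455 F957
G1 X65.7225 Y99.8271 F957
M5
G0 X0.0000 Y0.0000

Since the viewBox matches the mm dimensions, user units are millimetres directly. The only transform is the Y-flip y_m = 149.2844 − y_svg.

Shape 1 is a closed polygon drawn with `<polygon>`. Its stroke #ff0000 means cut at S754, F957. After flipping Y the toolpath is (19.7034,55.0482) → (150.6387,67.9891) → (84.6271,50.5560) → (41.6578,112.3388) → (70.3475,144.1650) → (19.7034,55.0482), returning to the start.

Shape 2 is a rectangle drawn with `<polygon>`. Its stroke #ff0000 means cut at S754, F957. After flipping Y the toolpath is (65.7225,99.8271) → (75.2078,99.8271) → (75.2078,38.3455) → (65.7225,38.3455) → (65.7225,99.8271), returning to the start.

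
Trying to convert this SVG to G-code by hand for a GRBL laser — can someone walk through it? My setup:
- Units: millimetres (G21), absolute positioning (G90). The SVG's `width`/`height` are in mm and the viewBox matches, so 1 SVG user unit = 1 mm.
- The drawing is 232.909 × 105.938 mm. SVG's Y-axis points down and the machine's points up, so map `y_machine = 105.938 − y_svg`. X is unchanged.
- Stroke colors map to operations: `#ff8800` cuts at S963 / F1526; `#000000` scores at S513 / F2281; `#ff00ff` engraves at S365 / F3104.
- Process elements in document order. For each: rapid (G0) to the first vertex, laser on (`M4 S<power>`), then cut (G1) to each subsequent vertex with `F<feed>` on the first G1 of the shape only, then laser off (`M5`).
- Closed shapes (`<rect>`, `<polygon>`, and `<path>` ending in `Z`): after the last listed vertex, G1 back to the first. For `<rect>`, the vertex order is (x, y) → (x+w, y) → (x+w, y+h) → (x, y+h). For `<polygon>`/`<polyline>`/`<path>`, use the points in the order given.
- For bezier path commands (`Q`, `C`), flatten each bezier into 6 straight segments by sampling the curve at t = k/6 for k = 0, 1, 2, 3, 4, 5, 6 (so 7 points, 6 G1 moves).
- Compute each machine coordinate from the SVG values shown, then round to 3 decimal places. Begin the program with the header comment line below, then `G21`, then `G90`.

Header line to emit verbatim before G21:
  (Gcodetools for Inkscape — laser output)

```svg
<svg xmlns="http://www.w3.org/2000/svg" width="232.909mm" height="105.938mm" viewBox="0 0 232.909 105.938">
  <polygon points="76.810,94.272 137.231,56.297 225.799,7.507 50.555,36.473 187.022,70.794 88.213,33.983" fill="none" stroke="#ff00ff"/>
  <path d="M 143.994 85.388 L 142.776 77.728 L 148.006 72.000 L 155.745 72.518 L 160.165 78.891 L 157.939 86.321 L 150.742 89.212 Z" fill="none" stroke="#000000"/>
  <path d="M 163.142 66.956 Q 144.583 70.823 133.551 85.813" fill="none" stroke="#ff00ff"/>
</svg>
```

Since the viewBox matches the mm dimensions, user units are millimetres directly. The only transform is the Y-flip y_m = 105.938 − y_svg.

Shape 1 is a closed polygon drawn with `<polygon>`. Its stroke #ff00ff means engrave at S365, F3104. After flipping Y the toolpath is (76.810,11.666) → (137.231,49.641) → (225.799,98.431) → (50.555,69.465) → (187.022,35.144) → (88.213,71.955) → (76.810,11.666), returning to the start.

Shape 2 is a regular polygon drawn with `<path>`. Its stroke #000000 means score at S513, F2281. After flipping Y the toolpath is (143.994,20.550) → (142.776,28.210) → (148.006,33.938) → (155.745,33.420) → (160.165,27.047) → (157.939,19.617) → (150.742,16.726) → (143.994,20.550), returning to the start.

Shape 3 is a quadratic bezier drawn with `<path>`. Its stroke #ff00ff means engrave at S365, F3104. After flipping Y the toolpath is (163.142,38.982) → (157.165,37.384) → (151.606,35.168) → (146.465,32.334) → (141.742,28.882) → (137.437,24.813) → (133.551,20.125).

(Gcodetools for Inkscape — laser output)
G21
G90
G0 X76.810 Y11.666
M4 S365
G1 X137.231 Y49.641 F3104
G1 X225.799 Y98.431
G1 X50.555 Y69.465
G1 X187.022 Y35.144
G1 X88.213 Y71.955
G1 X76.810 Y11.666
M5
G0 X143.994 Y20.550
M4 S513
G1 X142.776 Y28.210 F2281
G1 X148.006 Y33.938
G1 X155.745 Y33.420
G1 X160.165 Y27.047
G1 X157.939 Y19.617
G1 X150.742 Y16.726
G1 X143.994 Y20.550
M5
G0 X163.142 Y38.982
M4 S365
G1 X157.165 Y37.384 F3104
G1 X151.606 Y35.168
G1 X146.465 Y32.334
G1 X141.742 Y28.882
G1 X137.437 Y24.813
G1 X133.551 Y20.125
M5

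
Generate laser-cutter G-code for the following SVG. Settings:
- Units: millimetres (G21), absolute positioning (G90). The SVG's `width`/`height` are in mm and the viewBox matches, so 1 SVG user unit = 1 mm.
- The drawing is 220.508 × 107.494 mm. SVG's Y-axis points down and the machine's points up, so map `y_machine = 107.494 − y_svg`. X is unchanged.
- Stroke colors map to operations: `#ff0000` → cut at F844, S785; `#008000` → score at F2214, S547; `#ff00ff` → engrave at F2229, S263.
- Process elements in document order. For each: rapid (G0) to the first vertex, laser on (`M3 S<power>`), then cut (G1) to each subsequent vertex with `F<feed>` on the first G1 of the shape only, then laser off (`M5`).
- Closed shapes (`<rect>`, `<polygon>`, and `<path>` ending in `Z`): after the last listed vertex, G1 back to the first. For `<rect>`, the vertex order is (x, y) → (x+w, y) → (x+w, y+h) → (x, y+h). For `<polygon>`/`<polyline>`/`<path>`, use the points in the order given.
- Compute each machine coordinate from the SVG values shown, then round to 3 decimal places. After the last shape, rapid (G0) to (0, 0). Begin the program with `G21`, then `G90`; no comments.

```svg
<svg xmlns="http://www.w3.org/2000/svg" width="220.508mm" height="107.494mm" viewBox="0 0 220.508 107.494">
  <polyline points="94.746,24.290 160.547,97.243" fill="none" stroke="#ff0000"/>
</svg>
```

G21
G90
G0 X94.746 Y83.204
M3 S785
G1 X160.547 Y10.251 F844
M5
G0 X0.000 Y0.000

Since the viewBox matches the mm dimensions, user units are millimetres directly. The only transform is the Y-flip y_m = 107.494 − y_svg.

Shape 1 is a line segment drawn with `<polyline>`. Its stroke #ff0000 means cut at S785, F844. After flipping Y the toolpath is (94.746,83.204) → (160.547,10.251).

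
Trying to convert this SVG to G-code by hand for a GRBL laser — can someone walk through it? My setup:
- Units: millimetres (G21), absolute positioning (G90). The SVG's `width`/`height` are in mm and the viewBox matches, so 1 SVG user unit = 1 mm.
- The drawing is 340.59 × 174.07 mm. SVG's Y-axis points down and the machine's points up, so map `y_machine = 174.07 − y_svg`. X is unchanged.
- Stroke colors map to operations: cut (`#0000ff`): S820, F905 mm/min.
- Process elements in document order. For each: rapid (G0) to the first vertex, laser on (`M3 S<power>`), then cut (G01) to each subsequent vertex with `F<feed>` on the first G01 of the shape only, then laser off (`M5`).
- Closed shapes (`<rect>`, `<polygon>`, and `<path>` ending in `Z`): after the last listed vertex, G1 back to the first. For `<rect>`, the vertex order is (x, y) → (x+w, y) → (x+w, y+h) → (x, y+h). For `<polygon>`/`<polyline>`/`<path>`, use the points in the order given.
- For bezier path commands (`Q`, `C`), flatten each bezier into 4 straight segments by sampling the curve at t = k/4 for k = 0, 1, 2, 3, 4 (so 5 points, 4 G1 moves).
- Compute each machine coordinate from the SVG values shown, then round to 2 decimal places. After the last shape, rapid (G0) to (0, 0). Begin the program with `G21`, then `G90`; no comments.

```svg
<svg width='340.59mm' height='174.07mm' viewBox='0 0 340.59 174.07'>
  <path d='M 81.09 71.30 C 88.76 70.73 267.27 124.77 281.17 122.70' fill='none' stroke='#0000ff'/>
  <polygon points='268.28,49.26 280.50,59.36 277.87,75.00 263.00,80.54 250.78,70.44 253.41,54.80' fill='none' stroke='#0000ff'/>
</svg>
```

G21
G90
G0 X81.09 Y102.77
M3 S820
G01 X113.63 Y94.69 F905
G01 X178.79 Y76.51
G01 X245.12 Y58.61
G01 X281.17 Y51.37
M5
G0 X268.28 Y124.81
M3 S820
G01 X280.50 Y114.71 F905
G01 X277.87 Y99.07
G01 X263.00 Y93.53
G01 X250.78 Y103.63
G01 X253.41 Y119.27
G01 X268.28 Y124.81
M5
G0 X0.00 Y0.00

viewBox `0 0 340.59 174.07` with mm width/height → 1 unit = 1 mm. Flip: y_m = 174.07 − y_svg.

**Shape 1** — `<path>` cubic bezier, stroke `#0000ff` → cut (S820, F905). Control points (SVG): P0=(81.09,71.30), P1=(88.76,70.73), P2=(267.27,124.77), P3=(281.17,122.70); sampled at t=k/4. Machine vertices: (81.09,102.77) → (113.63,94.69) → (178.79,76.51) → (245.12,58.61) → (281.17,51.37). Open path.

**Shape 2** — `<polygon>` regular polygon, stroke `#0000ff` → cut (S820, F905). Machine vertices: (268.28,124.81) → (280.50,114.71) → (277.87,99.07) → (263.00,93.53) → (250.78,103.63) → (253.41,119.27) → (268.28,124.81). Closed: final G1 returns to the first vertex.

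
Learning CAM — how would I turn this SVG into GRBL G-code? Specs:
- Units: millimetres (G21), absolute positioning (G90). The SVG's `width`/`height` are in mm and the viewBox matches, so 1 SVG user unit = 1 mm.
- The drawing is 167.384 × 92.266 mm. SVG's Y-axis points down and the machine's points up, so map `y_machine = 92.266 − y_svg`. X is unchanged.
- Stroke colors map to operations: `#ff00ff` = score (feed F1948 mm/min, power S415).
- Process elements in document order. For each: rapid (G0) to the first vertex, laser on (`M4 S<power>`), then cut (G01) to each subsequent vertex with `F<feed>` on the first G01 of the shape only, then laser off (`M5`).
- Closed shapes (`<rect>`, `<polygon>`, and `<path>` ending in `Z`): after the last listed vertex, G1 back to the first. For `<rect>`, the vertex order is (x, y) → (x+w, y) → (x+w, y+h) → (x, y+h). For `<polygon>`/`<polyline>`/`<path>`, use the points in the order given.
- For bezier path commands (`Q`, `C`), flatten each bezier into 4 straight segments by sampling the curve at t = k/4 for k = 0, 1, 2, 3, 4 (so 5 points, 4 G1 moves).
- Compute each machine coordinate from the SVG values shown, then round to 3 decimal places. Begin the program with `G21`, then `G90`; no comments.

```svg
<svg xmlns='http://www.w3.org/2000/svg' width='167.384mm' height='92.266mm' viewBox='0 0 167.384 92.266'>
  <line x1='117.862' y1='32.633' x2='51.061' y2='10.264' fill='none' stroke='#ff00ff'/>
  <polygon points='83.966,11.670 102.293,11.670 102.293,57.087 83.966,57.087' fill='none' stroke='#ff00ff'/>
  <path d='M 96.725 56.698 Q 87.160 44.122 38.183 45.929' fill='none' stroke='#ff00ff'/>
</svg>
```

1 u = 1 mm; y_m = 92.266 − y.

[1] `<line>` line segment, #ff00ff→score S415 F1948: (117.862,59.633) → (51.061,82.002)

[2] `<polygon>` rectangle, #ff00ff→score S415 F1948: (83.966,80.596) → (102.293,80.596) → (102.293,35.179) → (83.966,35.179) → (83.966,80.596) (closed)

[3] `<path>` quadratic bezier, #ff00ff→score S415 F1948: (96.725,35.568) → (89.479,40.957) → (77.307,44.548) → (60.208,46.342) → (38.183,46.337)

G21
G90
G0 X117.862 Y59.633
M4 S415
G01 X51.061 Y82.002 F1948
M5
G0 X83.966 Y80.596
M4 S415
G01 X102.293 Y80.596 F1948
G01 X102.293 Y35.179
G01 X83.966 Y35.179
G01 X83.966 Y80.596
M5
G0 X96.725 Y35.568
M4 S415
G01 X89.479 Y40.957 F1948
G01 X77.307 Y44.548
G01 X60.208 Y46.342
G01 X38.183 Y46.337
M5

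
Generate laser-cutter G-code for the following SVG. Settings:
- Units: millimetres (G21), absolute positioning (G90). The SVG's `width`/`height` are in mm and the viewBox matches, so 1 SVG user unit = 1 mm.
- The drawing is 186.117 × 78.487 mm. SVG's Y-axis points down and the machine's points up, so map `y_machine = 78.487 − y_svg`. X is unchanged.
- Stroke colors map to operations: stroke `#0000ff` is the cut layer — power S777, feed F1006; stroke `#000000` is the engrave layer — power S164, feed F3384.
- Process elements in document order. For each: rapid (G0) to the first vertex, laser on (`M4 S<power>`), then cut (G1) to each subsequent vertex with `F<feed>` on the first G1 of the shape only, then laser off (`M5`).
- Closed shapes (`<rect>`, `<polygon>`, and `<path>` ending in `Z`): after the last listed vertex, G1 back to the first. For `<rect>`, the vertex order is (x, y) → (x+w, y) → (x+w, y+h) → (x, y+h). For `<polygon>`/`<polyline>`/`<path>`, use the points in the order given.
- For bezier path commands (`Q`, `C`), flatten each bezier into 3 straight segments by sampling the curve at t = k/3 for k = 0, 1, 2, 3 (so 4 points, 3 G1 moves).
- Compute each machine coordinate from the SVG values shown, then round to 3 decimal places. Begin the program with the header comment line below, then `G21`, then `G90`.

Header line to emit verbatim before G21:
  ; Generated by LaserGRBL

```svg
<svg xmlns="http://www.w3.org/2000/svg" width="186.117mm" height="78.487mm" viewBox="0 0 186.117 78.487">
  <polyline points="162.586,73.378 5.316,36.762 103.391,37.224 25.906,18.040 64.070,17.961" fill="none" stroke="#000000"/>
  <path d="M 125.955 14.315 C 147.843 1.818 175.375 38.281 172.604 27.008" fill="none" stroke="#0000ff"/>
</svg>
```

; Generated by LaserGRBL
G21
G90
G0 X162.586 Y5.109
M4 S164
G1 X5.316 Y41.725 F3384
G1 X103.391 Y41.263
G1 X25.906 Y60.447
G1 X64.070 Y60.526
M5
G0 X125.955 Y64.172
M4 S777
G1 X148.393 Y63.930 F1006
G1 X166.605 Y52.537
G1 X172.604 Y51.479
M5

viewBox `0 0 186.117 78.487` with mm width/height → 1 unit = 1 mm. Flip: y_m = 78.487 − y_svg.

**Shape 1** — `<polyline>` open polyline, stroke `#000000` → engrave (S164, F3384). Machine vertices: (162.586,5.109) → (5.316,41.725) → (103.391,41.263) → (25.906,60.447) → (64.070,60.526). Open path.

**Shape 2** — `<path>` cubic bezier, stroke `#0000ff` → cut (S777, F1006). Control points (SVG): P0=(125.955,14.315), P1=(147.843,1.818), P2=(175.375,38.281), P3=(172.604,27.008); sampled at t=k/3. Machine vertices: (125.955,64.172) → (148.393,63.930) → (166.605,52.537) → (172.604,51.479). Open path.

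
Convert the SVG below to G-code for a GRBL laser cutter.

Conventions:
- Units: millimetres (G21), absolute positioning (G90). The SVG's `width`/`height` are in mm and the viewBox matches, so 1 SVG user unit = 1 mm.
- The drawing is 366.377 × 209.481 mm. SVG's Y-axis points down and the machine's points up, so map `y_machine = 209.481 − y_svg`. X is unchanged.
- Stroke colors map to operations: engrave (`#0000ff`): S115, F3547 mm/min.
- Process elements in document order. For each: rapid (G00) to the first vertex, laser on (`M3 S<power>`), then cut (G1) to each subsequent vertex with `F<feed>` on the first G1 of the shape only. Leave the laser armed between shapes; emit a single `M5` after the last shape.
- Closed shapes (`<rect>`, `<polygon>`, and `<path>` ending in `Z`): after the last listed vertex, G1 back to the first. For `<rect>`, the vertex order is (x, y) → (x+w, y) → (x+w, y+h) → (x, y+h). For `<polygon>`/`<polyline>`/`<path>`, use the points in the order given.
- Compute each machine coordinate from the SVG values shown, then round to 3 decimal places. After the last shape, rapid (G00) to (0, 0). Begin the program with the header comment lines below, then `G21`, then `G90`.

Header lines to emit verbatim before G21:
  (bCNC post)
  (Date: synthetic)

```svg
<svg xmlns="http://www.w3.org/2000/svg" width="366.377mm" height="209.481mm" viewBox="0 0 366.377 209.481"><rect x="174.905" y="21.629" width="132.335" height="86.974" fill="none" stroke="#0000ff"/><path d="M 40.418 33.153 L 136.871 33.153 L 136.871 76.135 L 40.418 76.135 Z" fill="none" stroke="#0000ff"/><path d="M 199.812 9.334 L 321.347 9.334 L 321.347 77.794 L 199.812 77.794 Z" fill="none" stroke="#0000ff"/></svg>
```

1 u = 1 mm; y_m = 209.481 − y.

[1] `<rect>` rectangle, #0000ff→engrave S115 F3547: (174.905,187.852) → (307.240,187.852) → (307.240,100.878) → (174.905,100.878) → (174.905,187.852) (closed)

[2] `<path>` rectangle, #0000ff→engrave S115 F3547: (40.418,176.328) → (136.871,176.328) → (136.871,133.346) → (40.418,133.346) → (40.418,176.328) (closed)

[3] `<path>` rectangle, #0000ff→engrave S115 F3547: (199.812,200.147) → (321.347,200.147) → (321.347,131.687) → (199.812,131.687) → (199.812,200.147) (closed)

(bCNC post)
(Date: synthetic)
G21
G90
G00 X174.905 Y187.852
M3 S115
G1 X307.240 Y187.852 F3547
G1 X307.240 Y100.878
G1 X174.905 Y100.878
G1 X174.905 Y187.852
G00 X40.418 Y176.328
M3 S115
G1 X136.871 Y176.328 F3547
G1 X136.871 Y133.346
G1 X40.418 Y133.346
G1 X40.418 Y176.328
G00 X199.812 Y200.147
M3 S115
G1 X321.347 Y200.147 F3547
G1 X321.347 Y131.687
G1 X199.812 Y131.687
G1 X199.812 Y200.147
M5
G00 X0.000 Y0.000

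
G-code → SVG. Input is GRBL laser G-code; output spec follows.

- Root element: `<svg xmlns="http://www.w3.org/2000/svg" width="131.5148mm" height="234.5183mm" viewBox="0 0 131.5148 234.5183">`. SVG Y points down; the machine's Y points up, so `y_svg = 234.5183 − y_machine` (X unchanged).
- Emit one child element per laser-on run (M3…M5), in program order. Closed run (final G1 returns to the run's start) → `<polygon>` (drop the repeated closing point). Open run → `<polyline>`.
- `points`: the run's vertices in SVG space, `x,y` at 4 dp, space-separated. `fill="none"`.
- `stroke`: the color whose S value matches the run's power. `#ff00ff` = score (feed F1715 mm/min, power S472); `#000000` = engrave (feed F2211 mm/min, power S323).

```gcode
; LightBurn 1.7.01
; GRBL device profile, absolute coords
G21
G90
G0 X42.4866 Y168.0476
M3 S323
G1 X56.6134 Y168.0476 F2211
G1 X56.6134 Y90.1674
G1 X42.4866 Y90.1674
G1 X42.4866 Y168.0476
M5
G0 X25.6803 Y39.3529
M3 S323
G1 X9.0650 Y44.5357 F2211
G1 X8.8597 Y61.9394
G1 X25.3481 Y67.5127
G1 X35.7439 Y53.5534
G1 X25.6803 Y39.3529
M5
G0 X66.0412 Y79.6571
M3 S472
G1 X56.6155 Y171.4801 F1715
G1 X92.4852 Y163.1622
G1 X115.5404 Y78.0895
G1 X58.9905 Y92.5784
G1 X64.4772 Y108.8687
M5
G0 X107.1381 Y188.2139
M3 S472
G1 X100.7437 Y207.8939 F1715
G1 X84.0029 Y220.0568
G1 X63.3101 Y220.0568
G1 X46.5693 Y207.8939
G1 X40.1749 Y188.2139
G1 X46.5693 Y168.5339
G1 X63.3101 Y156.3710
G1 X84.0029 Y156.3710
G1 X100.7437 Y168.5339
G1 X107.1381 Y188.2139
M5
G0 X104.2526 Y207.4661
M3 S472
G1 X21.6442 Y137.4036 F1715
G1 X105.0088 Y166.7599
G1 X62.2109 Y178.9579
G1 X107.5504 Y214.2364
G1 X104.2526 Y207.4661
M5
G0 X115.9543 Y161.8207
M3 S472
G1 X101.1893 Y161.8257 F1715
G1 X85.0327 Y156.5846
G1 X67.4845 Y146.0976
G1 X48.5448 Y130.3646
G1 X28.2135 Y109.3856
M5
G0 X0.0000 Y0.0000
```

<svg xmlns="http://www.w3.org/2000/svg" width="131.5148mm" height="234.5183mm" viewBox="0 0 131.5148 234.5183">
  <polygon points="42.4866,66.4707 56.6134,66.4707 56.6134,144.3509 42.4866,144.3509" fill="none" stroke="#000000"/>
  <polygon points="25.6803,195.1654 9.0650,189.9826 8.8597,172.5789 25.3481,167.0056 35.7439,180.9649" fill="none" stroke="#000000"/>
  <polyline points="66.0412,154.8612 56.6155,63.0382 92.4852,71.3561 115.5404,156.4288 58.9905,141.9399 64.4772,125.6496" fill="none" stroke="#ff00ff"/>
  <polygon points="107.1381,46.3044 100.7437,26.6244 84.0029,14.4615 63.3101,14.4615 46.5693,26.6244 40.1749,46.3044 46.5693,65.9844 63.3101,78.1473 84.0029,78.1473 100.7437,65.9844" fill="none" stroke="#ff00ff"/>
  <polygon points="104.2526,27.0522 21.6442,97.1147 105.0088,67.7584 62.2109,55.5604 107.5504,20.2819" fill="none" stroke="#ff00ff"/>
  <polyline points="115.9543,72.6976 101.1893,72.6926 85.0327,77.9337 67.4845,88.4207 48.5448,104.1537 28.2135,125.1327" fill="none" stroke="#ff00ff"/>
</svg>

Each laser-on run becomes one SVG element. Flip Y back into SVG space with y_svg = 234.5183 − y_machine.

Run 1: S323 ⇒ engrave layer `#000000`. The run returns to its start, so emit a `<polygon>` with points (Y-flipped): 42.4866,66.4707 56.6134,66.4707 56.6134,144.3509 42.4866,144.3509.

Run 2: S323 ⇒ engrave layer `#000000`. The run returns to its start, so emit a `<polygon>` with points (Y-flipped): 25.6803,195.1654 9.0650,189.9826 8.8597,172.5789 25.3481,167.0056 35.7439,180.9649.

Run 3: power S472 maps to stroke `#ff00ff` (score). The run is open, so emit a `<polyline>` with points (Y-flipped): 66.0412,154.8612 56.6155,63.0382 92.4852,71.3561 115.5404,156.4288 58.9905,141.9399 64.4772,125.6496.

Run 4: the run's S472 means `#ff00ff` (score). The run returns to its start, so emit a `<polygon>` with points (Y-flipped): 107.1381,46.3044 100.7437,26.6244 84.0029,14.4615 63.3101,14.4615 46.5693,26.6244 40.1749,46.3044 46.5693,65.9844 63.3101,78.1473 84.0029,78.1473 100.7437,65.9844.

Run 5: the run's S472 means `#ff00ff` (score). The run returns to its start, so emit a `<polygon>` with points (Y-flipped): 104.2526,27.0522 21.6442,97.1147 105.0088,67.7584 62.2109,55.5604 107.5504,20.2819.

Run 6: power S472 maps to stroke `#ff00ff` (score). The run is open, so emit a `<polyline>` with points (Y-flipped): 115.9543,72.6976 101.1893,72.6926 85.0327,77.9337 67.4845,88.4207 48.5448,104.1537 28.2135,125.1327.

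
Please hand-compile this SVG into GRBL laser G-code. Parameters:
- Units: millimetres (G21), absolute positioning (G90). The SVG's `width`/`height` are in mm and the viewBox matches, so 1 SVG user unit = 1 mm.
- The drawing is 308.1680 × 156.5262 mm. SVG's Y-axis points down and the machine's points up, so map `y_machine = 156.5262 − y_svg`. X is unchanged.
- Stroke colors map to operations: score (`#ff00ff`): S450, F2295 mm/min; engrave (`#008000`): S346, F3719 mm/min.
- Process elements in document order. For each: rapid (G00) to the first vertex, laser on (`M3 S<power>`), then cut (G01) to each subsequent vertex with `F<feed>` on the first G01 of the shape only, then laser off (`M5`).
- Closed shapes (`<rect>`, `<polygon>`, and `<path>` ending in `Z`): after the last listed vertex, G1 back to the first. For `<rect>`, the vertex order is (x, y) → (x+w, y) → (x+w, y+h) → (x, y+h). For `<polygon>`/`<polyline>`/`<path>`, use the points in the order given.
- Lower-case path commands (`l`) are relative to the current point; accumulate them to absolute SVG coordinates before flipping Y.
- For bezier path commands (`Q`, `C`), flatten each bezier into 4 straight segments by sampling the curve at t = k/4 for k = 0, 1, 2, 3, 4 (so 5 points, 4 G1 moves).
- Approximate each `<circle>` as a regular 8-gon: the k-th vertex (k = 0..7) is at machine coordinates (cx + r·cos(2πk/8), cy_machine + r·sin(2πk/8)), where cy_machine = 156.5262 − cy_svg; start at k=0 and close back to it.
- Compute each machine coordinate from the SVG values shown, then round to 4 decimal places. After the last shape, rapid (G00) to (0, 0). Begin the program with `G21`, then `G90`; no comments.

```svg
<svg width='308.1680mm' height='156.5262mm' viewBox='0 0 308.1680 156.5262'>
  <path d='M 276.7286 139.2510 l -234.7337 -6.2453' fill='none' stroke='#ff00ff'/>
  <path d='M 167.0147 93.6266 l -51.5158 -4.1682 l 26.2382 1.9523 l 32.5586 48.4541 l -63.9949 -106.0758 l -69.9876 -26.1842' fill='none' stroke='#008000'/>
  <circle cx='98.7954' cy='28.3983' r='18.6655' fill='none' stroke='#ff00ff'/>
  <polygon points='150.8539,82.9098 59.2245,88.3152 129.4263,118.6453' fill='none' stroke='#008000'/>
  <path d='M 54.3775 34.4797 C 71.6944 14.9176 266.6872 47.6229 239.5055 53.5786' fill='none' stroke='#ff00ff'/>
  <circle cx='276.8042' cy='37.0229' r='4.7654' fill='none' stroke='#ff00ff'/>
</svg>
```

1 u = 1 mm; y_m = 156.5262 − y.

[1] `<path>` line segment, #ff00ff→score S450 F2295: (276.7286,17.2752) → (41.9949,23.5205)

[2] `<path>` open polyline, #008000→engrave S346 F3719: (167.0147,62.8996) → (115.4989,67.0678) → (141.7371,65.1155) → (174.2957,16.6614) → (110.3008,122.7372) → (40.3132,148.9214)

[3] `<circle>` circle, #ff00ff→score S450 F2295: (117.4609,128.1279) → (111.9939,141.3264) → (98.7954,146.7934) → (85.5969,141.3264) → (80.1299,128.1279) → (85.5969,114.9294) → (98.7954,109.4624) → (111.9939,114.9294) → (117.4609,128.1279) (closed)

[4] `<polygon>` closed polygon, #008000→engrave S346 F3719: (150.8539,73.6164) → (59.2245,68.2110) → (129.4263,37.8809) → (150.8539,73.6164) (closed)

[5] `<path>` cubic bezier, #ff00ff→score S450 F2295: (54.3775,122.0465) → (94.4317,128.1526) → (163.6285,122.0662) → (224.4817,111.1953) → (239.5055,102.9476)

[6] `<circle>` circle, #ff00ff→score S450 F2295: (281.5696,119.5033) → (280.1738,122.8729) → (276.8042,124.2687) → (273.4346,122.8729) → (272.0388,119.5033) → (273.4346,116.1337) → (276.8042,114.7379) → (280.1738,116.1337) → (281.5696,119.5033) (closed)

G21
G90
G00 X276.7286 Y17.2752
M3 S450
G01 X41.9949 Y23.5205 F2295
M5
G00 X167.0147 Y62.8996
M3 S346
G01 X115.4989 Y67.0678 F3719
G01 X141.7371 Y65.1155
G01 X174.2957 Y16.6614
G01 X110.3008 Y122.7372
G01 X40.3132 Y148.9214
M5
G00 X117.4609 Y128.1279
M3 S450
G01 X111.9939 Y141.3264 F2295
G01 X98.7954 Y146.7934
G01 X85.5969 Y141.3264
G01 X80.1299 Y128.1279
G01 X85.5969 Y114.9294
G01 X98.7954 Y109.4624
G01 X111.9939 Y114.9294
G01 X117.4609 Y128.1279
M5
G00 X150.8539 Y73.6164
M3 S346
G01 X59.2245 Y68.2110 F3719
G01 X129.4263 Y37.8809
G01 X150.8539 Y73.6164
M5
G00 X54.3775 Y122.0465
M3 S450
G01 X94.4317 Y128.1526 F2295
G01 X163.6285 Y122.0662
G01 X224.4817 Y111.1953
G01 X239.5055 Y102.9476
M5
G00 X281.5696 Y119.5033
M3 S450
G01 X280.1738 Y122.8729 F2295
G01 X276.8042 Y124.2687
G01 X273.4346 Y122.8729
G01 X272.0388 Y119.5033
G01 X273.4346 Y116.1337
G01 X276.8042 Y114.7379
G01 X280.1738 Y116.1337
G01 X281.5696 Y119.5033
M5
G00 X0.0000 Y0.0000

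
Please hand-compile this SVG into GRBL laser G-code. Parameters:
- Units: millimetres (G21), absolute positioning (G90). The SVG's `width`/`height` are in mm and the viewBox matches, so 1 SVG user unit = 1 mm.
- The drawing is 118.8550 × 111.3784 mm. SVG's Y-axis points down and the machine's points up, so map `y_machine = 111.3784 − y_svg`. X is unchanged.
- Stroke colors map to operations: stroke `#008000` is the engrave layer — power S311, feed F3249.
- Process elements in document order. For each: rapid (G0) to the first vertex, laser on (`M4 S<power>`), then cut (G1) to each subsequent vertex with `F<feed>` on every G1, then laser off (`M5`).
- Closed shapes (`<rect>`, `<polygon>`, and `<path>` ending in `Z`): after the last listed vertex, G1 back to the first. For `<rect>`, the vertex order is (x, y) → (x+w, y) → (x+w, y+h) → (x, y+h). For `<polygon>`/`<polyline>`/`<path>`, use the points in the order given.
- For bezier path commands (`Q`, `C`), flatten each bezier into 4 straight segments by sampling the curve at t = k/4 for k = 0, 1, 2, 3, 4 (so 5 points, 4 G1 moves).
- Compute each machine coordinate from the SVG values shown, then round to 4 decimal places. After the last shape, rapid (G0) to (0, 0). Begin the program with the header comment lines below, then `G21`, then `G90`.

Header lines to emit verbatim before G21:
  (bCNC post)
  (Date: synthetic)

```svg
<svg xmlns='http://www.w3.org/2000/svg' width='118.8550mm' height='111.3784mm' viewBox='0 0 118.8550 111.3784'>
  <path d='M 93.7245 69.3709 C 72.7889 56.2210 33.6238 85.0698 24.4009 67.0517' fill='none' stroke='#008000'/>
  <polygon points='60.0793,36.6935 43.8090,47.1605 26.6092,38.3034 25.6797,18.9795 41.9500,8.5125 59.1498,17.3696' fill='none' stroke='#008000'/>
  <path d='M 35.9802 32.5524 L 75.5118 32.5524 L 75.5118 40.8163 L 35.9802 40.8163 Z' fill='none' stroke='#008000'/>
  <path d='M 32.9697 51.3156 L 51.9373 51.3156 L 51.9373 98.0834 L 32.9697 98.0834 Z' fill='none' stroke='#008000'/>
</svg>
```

viewBox `0 0 118.8550 111.3784` with mm width/height → 1 unit = 1 mm. Flip: y_m = 111.3784 − y_svg.

**Shape 1** — `<path>` cubic bezier, stroke `#008000` → engrave (S311, F3249). Control points (SVG): P0=(93.7245,69.3709), P1=(72.7889,56.2210), P2=(33.6238,85.0698), P3=(24.4009,67.0517); sampled at t=k/4. Machine vertices: (93.7245,42.0075) → (75.3575,45.3837) → (54.6704,41.3415) → (36.1796,38.2121) → (24.4009,44.3267). Open path.

**Shape 2** — `<polygon>` regular polygon, stroke `#008000` → engrave (S311, F3249). Machine vertices: (60.0793,74.6849) → (43.8090,64.2179) → (26.6092,73.0750) → (25.6797,92.3989) → (41.9500,102.8659) → (59.1498,94.0088) → (60.0793,74.6849). Closed: final G1 returns to the first vertex.

**Shape 3** — `<path>` rectangle, stroke `#008000` → engrave (S311, F3249). Machine vertices: (35.9802,78.8260) → (75.5118,78.8260) → (75.5118,70.5621) → (35.9802,70.5621) → (35.9802,78.8260). Closed: final G1 returns to the first vertex.

**Shape 4** — `<path>` rectangle, stroke `#008000` → engrave (S311, F3249). Machine vertices: (32.9697,60.0628) → (51.9373,60.0628) → (51.9373,13.2950) → (32.9697,13.2950) → (32.9697,60.0628). Closed: final G1 returns to the first vertex.

(bCNC post)
(Date: synthetic)
G21
G90
G0 X93.7245 Y42.0075
M4 S311
G1 X75.3575 Y45.3837 F3249
G1 X54.6704 Y41.3415 F3249
G1 X36.1796 Y38.2121 F3249
G1 X24.4009 Y44.3267 F3249
M5
G0 X60.0793 Y74.6849
M4 S311
G1 X43.8090 Y64.2179 F3249
G1 X26.6092 Y73.0750 F3249
G1 X25.6797 Y92.3989 F3249
G1 X41.9500 Y102.8659 F3249
G1 X59.1498 Y94.0088 F3249
G1 X60.0793 Y74.6849 F3249
M5
G0 X35.9802 Y78.8260
M4 S311
G1 X75.5118 Y78.8260 F3249
G1 X75.5118 Y70.5621 F3249
G1 X35.9802 Y70.5621 F3249
G1 X35.9802 Y78.8260 F3249
M5
G0 X32.9697 Y60.0628
M4 S311
G1 X51.9373 Y60.0628 F3249
G1 X51.9373 Y13.2950 F3249
G1 X32.9697 Y13.2950 F3249
G1 X32.9697 Y60.0628 F3249
M5
G0 X0.0000 Y0.0000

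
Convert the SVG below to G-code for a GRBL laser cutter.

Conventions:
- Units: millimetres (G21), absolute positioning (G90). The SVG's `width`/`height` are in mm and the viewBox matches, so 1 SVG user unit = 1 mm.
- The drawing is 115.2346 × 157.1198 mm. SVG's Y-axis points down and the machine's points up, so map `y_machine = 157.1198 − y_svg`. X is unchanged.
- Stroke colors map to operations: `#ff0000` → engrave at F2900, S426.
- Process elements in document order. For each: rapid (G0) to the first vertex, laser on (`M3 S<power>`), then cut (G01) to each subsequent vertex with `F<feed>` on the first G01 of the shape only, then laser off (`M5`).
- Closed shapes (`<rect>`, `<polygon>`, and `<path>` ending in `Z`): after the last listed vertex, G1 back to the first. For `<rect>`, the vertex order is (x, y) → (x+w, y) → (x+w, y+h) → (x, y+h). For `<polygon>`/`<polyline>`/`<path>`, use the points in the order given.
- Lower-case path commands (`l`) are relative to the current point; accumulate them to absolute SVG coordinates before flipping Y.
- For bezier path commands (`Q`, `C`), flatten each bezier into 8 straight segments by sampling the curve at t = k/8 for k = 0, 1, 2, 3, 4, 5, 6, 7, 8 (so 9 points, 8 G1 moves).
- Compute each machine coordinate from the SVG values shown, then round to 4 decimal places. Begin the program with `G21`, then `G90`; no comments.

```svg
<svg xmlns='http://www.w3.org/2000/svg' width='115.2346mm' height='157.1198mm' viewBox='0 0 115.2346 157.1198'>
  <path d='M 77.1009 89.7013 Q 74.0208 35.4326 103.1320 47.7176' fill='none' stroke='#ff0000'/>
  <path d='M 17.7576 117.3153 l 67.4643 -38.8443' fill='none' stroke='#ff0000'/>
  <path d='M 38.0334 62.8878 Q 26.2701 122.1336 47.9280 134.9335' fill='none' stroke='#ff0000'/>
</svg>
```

viewBox `0 0 115.2346 157.1198` with mm width/height → 1 unit = 1 mm. Flip: y_m = 157.1198 − y_svg.

**Shape 1** — `<path>` quadratic bezier, stroke `#ff0000` → engrave (S426, F2900). Control points (SVG): P0=(77.1009,89.7013), P1=(74.0208,35.4326), P2=(103.1320,47.7176); sampled at t=k/8. Machine vertices: (77.1009,67.4185) → (76.8339,79.9458) → (77.5728,90.3932) → (79.3177,98.7609) → (82.0686,105.0488) → (85.8255,109.2568) → (90.5884,111.3851) → (96.3572,111.4335) → (103.1320,109.4022). Open path.

**Shape 2** — `<path>` line segment, stroke `#ff0000` → engrave (S426, F2900). Machine vertices: (17.7576,39.8045) → (85.2219,78.6488). Open path.

**Shape 3** — `<path>` quadratic bezier, stroke `#ff0000` → engrave (S426, F2900). Control points (SVG): P0=(38.0334,62.8878), P1=(26.2701,122.1336), P2=(47.9280,134.9335); sampled at t=k/8. Machine vertices: (38.0334,94.2320) → (35.6148,80.1463) → (34.2406,67.5120) → (33.9108,56.3291) → (34.6254,46.5977) → (36.3844,38.3177) → (39.1879,31.4891) → (43.0357,26.1120) → (47.9280,22.1863). Open path.

G21
G90
G0 X77.1009 Y67.4185
M3 S426
G01 X76.8339 Y79.9458 F2900
G01 X77.5728 Y90.3932
G01 X79.3177 Y98.7609
G01 X82.0686 Y105.0488
G01 X85.8255 Y109.2568
G01 X90.5884 Y111.3851
G01 X96.3572 Y111.4335
G01 X103.1320 Y109.4022
M5
G0 X17.7576 Y39.8045
M3 S426
G01 X85.2219 Y78.6488 F2900
M5
G0 X38.0334 Y94.2320
M3 S426
G01 X35.6148 Y80.1463 F2900
G01 X34.2406 Y67.5120
G01 X33.9108 Y56.3291
G01 X34.6254 Y46.5977
G01 X36.3844 Y38.3177
G01 X39.1879 Y31.4891
G01 X43.0357 Y26.1120
G01 X47.9280 Y22.1863
M5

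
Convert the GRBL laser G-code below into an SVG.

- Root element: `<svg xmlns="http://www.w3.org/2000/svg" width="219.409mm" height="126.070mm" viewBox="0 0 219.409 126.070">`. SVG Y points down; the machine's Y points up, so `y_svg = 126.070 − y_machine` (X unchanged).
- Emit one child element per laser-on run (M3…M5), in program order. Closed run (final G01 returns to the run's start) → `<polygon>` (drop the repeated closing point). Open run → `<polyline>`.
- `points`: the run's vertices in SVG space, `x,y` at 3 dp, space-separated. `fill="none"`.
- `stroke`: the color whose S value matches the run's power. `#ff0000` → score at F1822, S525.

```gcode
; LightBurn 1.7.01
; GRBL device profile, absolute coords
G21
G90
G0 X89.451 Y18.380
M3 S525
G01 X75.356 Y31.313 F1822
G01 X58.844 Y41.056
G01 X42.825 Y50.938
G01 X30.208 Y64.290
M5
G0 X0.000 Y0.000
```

Each laser-on run becomes one SVG element. Flip Y back into SVG space with y_svg = 126.070 − y_machine. Every run uses S525, so all elements get stroke `#ff0000` (score).

Run 1: The run is open, so emit a `<polyline>` with points (Y-flipped): 89.451,107.690 75.356,94.757 58.844,85.014 42.825,75.132 30.208,61.780.

<svg xmlns="http://www.w3.org/2000/svg" width="219.409mm" height="126.070mm" viewBox="0 0 219.409 126.070">
  <polyline points="89.451,107.690 75.356,94.757 58.844,85.014 42.825,75.132 30.208,61.780" fill="none" stroke="#ff0000"/>
</svg>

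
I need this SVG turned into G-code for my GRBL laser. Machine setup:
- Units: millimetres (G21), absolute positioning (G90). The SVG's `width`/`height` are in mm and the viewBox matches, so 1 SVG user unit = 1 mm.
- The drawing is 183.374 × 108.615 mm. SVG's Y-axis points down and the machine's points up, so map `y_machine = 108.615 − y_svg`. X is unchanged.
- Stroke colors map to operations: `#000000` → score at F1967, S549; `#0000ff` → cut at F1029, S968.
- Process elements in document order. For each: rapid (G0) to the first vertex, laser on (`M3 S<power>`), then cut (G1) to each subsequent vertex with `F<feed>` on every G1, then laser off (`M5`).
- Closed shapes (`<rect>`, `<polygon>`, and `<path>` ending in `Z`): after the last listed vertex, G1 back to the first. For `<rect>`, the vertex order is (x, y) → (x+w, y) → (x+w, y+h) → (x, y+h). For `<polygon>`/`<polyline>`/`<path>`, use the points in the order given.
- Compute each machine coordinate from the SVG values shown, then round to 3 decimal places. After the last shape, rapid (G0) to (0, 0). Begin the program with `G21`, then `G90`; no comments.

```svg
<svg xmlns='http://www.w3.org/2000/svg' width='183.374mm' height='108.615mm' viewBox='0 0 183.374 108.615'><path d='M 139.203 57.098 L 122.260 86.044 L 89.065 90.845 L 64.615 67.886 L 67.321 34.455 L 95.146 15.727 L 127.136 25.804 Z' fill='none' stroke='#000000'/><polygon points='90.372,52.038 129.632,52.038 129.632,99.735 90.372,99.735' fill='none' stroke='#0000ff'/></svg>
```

1 u = 1 mm; y_m = 108.615 − y.

[1] `<path>` regular polygon, #000000→score S549 F1967: (139.203,51.517) → (122.260,22.571) → (89.065,17.770) → (64.615,40.729) → (67.321,74.160) → (95.146,92.888) → (127.136,82.811) → (139.203,51.517) (closed)

[2] `<polygon>` rectangle, #0000ff→cut S968 F1029: (90.372,56.577) → (129.632,56.577) → (129.632,8.880) → (90.372,8.880) → (90.372,56.577) (closed)

G21
G90
G0 X139.203 Y51.517
M3 S549
G1 X122.260 Y22.571 F1967
G1 X89.065 Y17.770 F1967
G1 X64.615 Y40.729 F1967
G1 X67.321 Y74.160 F1967
G1 X95.146 Y92.888 F1967
G1 X127.136 Y82.811 F1967
G1 X139.203 Y51.517 F1967
M5
G0 X90.372 Y56.577
M3 S968
G1 X129.632 Y56.577 F1029
G1 X129.632 Y8.880 F1029
G1 X90.372 Y8.880 F1029
G1 X90.372 Y56.577 F1029
M5
G0 X0.000 Y0.000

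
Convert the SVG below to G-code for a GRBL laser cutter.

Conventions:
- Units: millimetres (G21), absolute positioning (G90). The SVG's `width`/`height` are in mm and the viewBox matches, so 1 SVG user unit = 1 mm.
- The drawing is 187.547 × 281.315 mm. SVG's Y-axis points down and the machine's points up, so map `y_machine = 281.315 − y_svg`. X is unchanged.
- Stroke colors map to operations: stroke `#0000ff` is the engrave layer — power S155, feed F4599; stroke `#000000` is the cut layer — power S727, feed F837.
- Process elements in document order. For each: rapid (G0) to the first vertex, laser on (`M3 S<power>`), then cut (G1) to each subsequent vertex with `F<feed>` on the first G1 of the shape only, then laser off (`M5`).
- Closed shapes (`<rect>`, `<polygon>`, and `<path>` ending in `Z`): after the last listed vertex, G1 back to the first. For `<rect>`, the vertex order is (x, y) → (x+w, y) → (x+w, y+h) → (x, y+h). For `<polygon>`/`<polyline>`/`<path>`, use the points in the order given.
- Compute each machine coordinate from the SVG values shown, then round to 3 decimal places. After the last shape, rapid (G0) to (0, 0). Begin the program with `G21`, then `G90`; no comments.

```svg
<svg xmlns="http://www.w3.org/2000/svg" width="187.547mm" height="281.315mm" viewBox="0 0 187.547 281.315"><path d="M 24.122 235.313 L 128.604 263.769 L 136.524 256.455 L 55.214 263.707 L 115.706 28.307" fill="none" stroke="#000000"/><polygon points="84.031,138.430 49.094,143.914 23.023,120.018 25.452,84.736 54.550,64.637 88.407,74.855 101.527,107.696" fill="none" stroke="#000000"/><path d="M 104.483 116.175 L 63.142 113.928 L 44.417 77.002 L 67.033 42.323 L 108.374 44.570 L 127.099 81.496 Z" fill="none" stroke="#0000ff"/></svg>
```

G21
G90
G0 X24.122 Y46.002
M3 S727
G1 X128.604 Y17.546 F837
G1 X136.524 Y24.860
G1 X55.214 Y17.608
G1 X115.706 Y253.008
M5
G0 X84.031 Y142.885
M3 S727
G1 X49.094 Y137.401 F837
G1 X23.023 Y161.297
G1 X25.452 Y196.579
G1 X54.550 Y216.678
G1 X88.407 Y206.460
G1 X101.527 Y173.619
G1 X84.031 Y142.885
M5
G0 X104.483 Y165.140
M3 S155
G1 X63.142 Y167.387 F4599
G1 X44.417 Y204.313
G1 X67.033 Y238.992
G1 X108.374 Y236.745
G1 X127.099 Y199.819
G1 X104.483 Y165.140
M5
G0 X0.000 Y0.000

viewBox `0 0 187.547 281.315` with mm width/height → 1 unit = 1 mm. Flip: y_m = 281.315 − y_svg.

**Shape 1** — `<path>` open polyline, stroke `#000000` → cut (S727, F837). Machine vertices: (24.122,46.002) → (128.604,17.546) → (136.524,24.860) → (55.214,17.608) → (115.706,253.008). Open path.

**Shape 2** — `<polygon>` regular polygon, stroke `#000000` → cut (S727, F837). Machine vertices: (84.031,142.885) → (49.094,137.401) → (23.023,161.297) → (25.452,196.579) → (54.550,216.678) → (88.407,206.460) → (101.527,173.619) → (84.031,142.885). Closed: final G1 returns to the first vertex.

**Shape 3** — `<path>` regular polygon, stroke `#0000ff` → engrave (S155, F4599). Machine vertices: (104.483,165.140) → (63.142,167.387) → (44.417,204.313) → (67.033,238.992) → (108.374,236.745) → (127.099,199.819) → (104.483,165.140). Closed: final G1 returns to the first vertex.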